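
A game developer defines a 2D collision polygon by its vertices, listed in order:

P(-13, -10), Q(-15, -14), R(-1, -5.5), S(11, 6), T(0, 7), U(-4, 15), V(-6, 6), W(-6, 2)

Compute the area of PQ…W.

218

P→Q: (-13)(-14) − (-15)(-10) = 32
Q→R: (-15)(-5.5) − (-1)(-14) = 68.5
R→S: (-1)(6) − (11)(-5.5) = 54.5
S→T: (11)(7) − (0)(6) = 77
T→U: (0)(15) − (-4)(7) = 28
U→V: (-4)(6) − (-6)(15) = 66
V→W: (-6)(2) − (-6)(6) = 24
W→P: (-6)(-10) − (-13)(2) = 86
Σ = 436
Area = |Σ|/2 = 218.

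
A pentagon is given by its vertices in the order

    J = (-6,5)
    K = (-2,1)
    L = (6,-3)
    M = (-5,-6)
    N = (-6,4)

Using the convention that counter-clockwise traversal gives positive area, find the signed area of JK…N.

Apply the shoelace (surveyor's) formula: 2A = Σ (x_i·y_{i+1} − x_{i+1}·y_i), indices taken mod 5.
Σ = (4) + (0) + (-51) + (-56) + (-6) = -109
Signed area = Σ/2 = -54.5 (negative ⇒ clockwise traversal).

-54.5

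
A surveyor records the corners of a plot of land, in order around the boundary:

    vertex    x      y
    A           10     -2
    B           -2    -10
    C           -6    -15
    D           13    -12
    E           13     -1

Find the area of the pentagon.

Apply the surveyor's formula: 2A = Σ (x_i·y_{i+1} − x_{i+1}·y_i), indices taken mod 5.
Σ = (-104) + (-30) + (267) + (143) + (-16) = 260
Area = |Σ|/2 = 130.

130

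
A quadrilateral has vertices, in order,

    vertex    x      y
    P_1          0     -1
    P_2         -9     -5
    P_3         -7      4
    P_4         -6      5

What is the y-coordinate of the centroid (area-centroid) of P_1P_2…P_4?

Apply Gauss's area formula. First the cross-terms c_i = x_i·y_{i+1} − x_{i+1}·y_i:
  -9, -71, -11, 6  ⇒  2A = -85, A = -42.5.
Then Σ (y_i + y_{i+1})·c_i = 50, so ȳ = 50 / (6·(-42.5)) = -10/51.

-10/51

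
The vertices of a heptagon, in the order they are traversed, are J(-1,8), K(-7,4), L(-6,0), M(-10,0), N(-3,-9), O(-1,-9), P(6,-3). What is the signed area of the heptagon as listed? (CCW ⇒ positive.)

143

Apply the shoelace (surveyor's) formula: 2A = Σ (x_i·y_{i+1} − x_{i+1}·y_i), indices taken mod 7.
Σ = (52) + (24) + (0) + (90) + (18) + (57) + (45) = 286
Signed area = Σ/2 = 143 (positive ⇒ counter-clockwise traversal).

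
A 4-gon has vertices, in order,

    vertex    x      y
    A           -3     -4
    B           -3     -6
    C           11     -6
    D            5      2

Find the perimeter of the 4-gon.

36

|AB| = √((0)² + (-2)²) = √4 = 2
|BC| = √((14)² + (0)²) = √196 = 14
|CD| = √((-6)² + (8)²) = √100 = 10
|DA| = √((-8)² + (-6)²) = √100 = 10
Perimeter = 2 + 14 + 10 + 10 = 36.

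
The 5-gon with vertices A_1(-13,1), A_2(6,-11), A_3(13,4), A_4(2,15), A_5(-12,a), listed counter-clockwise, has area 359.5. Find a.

4

Write out the shoelace sum; only the two edges meeting at A_5 involve a:
2·Area = [(2·a − (-12)·15) + ((-12)·1 − (-13)·a)] + 491
       = 15·a + 659 = 719
⇒ a = 4.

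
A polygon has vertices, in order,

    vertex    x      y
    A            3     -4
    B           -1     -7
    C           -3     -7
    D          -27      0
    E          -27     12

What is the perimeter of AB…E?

78

|AB| = √((-4)² + (-3)²) = √25 = 5
|BC| = √((-2)² + (0)²) = √4 = 2
|CD| = √((-24)² + (7)²) = √625 = 25
|DE| = √((0)² + (12)²) = √144 = 12
|EA| = √((30)² + (-16)²) = √1156 = 34
Perimeter = 5 + 2 + 25 + 12 + 34 = 78.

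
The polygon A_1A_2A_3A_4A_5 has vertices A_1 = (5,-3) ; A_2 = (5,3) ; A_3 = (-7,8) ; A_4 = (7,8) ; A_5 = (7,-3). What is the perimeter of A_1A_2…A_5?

|A_1A_2| = √((0)² + (6)²) = √36 = 6
|A_2A_3| = √((-12)² + (5)²) = √169 = 13
|A_3A_4| = √((14)² + (0)²) = √196 = 14
|A_4A_5| = √((0)² + (-11)²) = √121 = 11
|A_5A_1| = √((-2)² + (0)²) = √4 = 2
Perimeter = 6 + 13 + 14 + 11 + 2 = 46.

46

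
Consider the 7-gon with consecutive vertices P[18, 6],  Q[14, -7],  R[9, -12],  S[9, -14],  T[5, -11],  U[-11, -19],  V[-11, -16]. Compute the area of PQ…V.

194.5

Apply Gauss's area formula: 2A = Σ (x_i·y_{i+1} − x_{i+1}·y_i), indices taken mod 7.
Cross-terms: -210, -105, -18, -29, -216, -33, 222  ⇒  Σ = -389
Area = |Σ|/2 = 194.5.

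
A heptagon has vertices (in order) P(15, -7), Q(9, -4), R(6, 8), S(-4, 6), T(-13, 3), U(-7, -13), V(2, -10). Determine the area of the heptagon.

327.5

P→Q: (15)(-4) − (9)(-7) = 3
Q→R: (9)(8) − (6)(-4) = 96
R→S: (6)(6) − (-4)(8) = 68
S→T: (-4)(3) − (-13)(6) = 66
T→U: (-13)(-13) − (-7)(3) = 190
U→V: (-7)(-10) − (2)(-13) = 96
V→P: (2)(-7) − (15)(-10) = 136
Σ = 655
Area = |Σ|/2 = 327.5.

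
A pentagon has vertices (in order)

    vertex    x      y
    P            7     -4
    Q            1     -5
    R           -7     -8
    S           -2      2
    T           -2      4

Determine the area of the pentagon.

64

P→Q: (7)(-5) − (1)(-4) = -31
Q→R: (1)(-8) − (-7)(-5) = -43
R→S: (-7)(2) − (-2)(-8) = -30
S→T: (-2)(4) − (-2)(2) = -4
T→P: (-2)(-4) − (7)(4) = -20
Σ = -128
Area = |Σ|/2 = 64.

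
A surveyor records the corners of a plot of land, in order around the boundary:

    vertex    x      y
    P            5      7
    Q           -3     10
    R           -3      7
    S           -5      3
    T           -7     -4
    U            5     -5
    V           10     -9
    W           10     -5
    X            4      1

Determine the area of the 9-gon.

Cross-terms: 71, 9, 26, 41, 55, 5, 40, 30, 23  ⇒  Σ = 300
Area = |Σ|/2 = 150.

150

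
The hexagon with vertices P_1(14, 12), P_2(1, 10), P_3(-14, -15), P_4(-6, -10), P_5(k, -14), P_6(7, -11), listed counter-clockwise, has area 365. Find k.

-7

Write out the shoelace sum; only the two edges meeting at P_5 involve k:
2·Area = [((-6)·(-14) − k·(-10)) + (k·(-11) − 7·(-14))] + 541
       = -1·k + 723 = 730
⇒ k = -7.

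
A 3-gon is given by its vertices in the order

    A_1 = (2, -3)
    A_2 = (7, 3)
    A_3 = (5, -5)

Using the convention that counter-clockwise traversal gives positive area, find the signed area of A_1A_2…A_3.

Apply the surveyor's formula: 2A = Σ (x_i·y_{i+1} − x_{i+1}·y_i), indices taken mod 3.
A_1→A_2: (2)(3) − (7)(-3) = 27
A_2→A_3: (7)(-5) − (5)(3) = -50
A_3→A_1: (5)(-3) − (2)(-5) = -5
Σ = -28
Signed area = Σ/2 = -14 (negative ⇒ clockwise traversal).

-14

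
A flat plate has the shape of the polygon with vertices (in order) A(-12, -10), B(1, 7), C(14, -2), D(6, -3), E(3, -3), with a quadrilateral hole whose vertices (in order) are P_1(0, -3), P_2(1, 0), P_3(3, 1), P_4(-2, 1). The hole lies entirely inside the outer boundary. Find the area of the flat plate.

Outer boundary:
Apply the surveyor's formula: 2A = Σ (x_i·y_{i+1} − x_{i+1}·y_i), indices taken mod 5.
Σ = (-74) + (-100) + (-30) + (-9) + (-66) = -279
Area = |Σ|/2 = 139.5.
Hole:
Apply the surveyor's formula: 2A = Σ (x_i·y_{i+1} − x_{i+1}·y_i), indices taken mod 4.
Σ = (3) + (1) + (5) + (6) = 15
Area = |Σ|/2 = 7.5.
Net area = 139.5 − 7.5 = 132.

132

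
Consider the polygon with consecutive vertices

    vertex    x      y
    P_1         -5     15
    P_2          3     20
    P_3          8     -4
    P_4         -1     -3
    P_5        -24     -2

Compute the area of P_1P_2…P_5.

P_1→P_2: (-5)(20) − (3)(15) = -145
P_2→P_3: (3)(-4) − (8)(20) = -172
P_3→P_4: (8)(-3) − (-1)(-4) = -28
P_4→P_5: (-1)(-2) − (-24)(-3) = -70
P_5→P_1: (-24)(15) − (-5)(-2) = -370
Σ = -785
Area = |Σ|/2 = 392.5.

392.5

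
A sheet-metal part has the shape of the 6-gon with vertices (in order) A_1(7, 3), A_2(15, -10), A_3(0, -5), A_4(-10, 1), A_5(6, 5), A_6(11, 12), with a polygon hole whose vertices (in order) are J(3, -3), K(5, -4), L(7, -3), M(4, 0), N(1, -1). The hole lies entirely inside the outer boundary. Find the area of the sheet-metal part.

Outer boundary:
A_1→A_2: (7)(-10) − (15)(3) = -115
A_2→A_3: (15)(-5) − (0)(-10) = -75
A_3→A_4: (0)(1) − (-10)(-5) = -50
A_4→A_5: (-10)(5) − (6)(1) = -56
A_5→A_6: (6)(12) − (11)(5) = 17
A_6→A_1: (11)(3) − (7)(12) = -51
Σ = -330
Area = |Σ|/2 = 165.
Hole:
Apply the shoelace (surveyor's) formula: 2A = Σ (x_i·y_{i+1} − x_{i+1}·y_i), indices taken mod 5.
J→K: (3)(-4) − (5)(-3) = 3
K→L: (5)(-3) − (7)(-4) = 13
L→M: (7)(0) − (4)(-3) = 12
M→N: (4)(-1) − (1)(0) = -4
N→J: (1)(-3) − (3)(-1) = 0
Σ = 24
Area = |Σ|/2 = 12.
Net area = 165 − 12 = 153.

153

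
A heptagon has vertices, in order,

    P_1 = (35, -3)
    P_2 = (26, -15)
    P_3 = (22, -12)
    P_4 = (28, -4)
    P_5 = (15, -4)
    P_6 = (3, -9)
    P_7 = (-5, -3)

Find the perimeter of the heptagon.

|P_1P_2| = √((-9)² + (-12)²) = √225 = 15
|P_2P_3| = √((-4)² + (3)²) = √25 = 5
|P_3P_4| = √((6)² + (8)²) = √100 = 10
|P_4P_5| = √((-13)² + (0)²) = √169 = 13
|P_5P_6| = √((-12)² + (-5)²) = √169 = 13
|P_6P_7| = √((-8)² + (6)²) = √100 = 10
|P_7P_1| = √((40)² + (0)²) = √1600 = 40
Perimeter = 15 + 5 + 10 + 13 + 13 + 10 + 40 = 106.

106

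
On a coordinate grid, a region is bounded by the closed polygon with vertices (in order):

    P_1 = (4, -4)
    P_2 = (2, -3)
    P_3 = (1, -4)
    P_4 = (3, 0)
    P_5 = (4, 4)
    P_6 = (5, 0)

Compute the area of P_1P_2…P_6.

Σ = (-4) + (-5) + (12) + (12) + (-20) + (-20) = -25
Area = |Σ|/2 = 12.5.

12.5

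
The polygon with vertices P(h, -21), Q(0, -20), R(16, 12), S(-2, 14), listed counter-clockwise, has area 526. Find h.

-13

Write out the shoelace sum; only the two edges meeting at P involve h:
2·Area = [((-2)·(-21) − h·14) + (h·(-20) − 0·(-21))] + 568
       = -34·h + 610 = 1052
⇒ h = -13.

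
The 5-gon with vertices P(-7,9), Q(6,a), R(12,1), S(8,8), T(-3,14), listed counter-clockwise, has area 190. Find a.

-7

The doubled signed area Σ (x_i y_{i+1} − x_{i+1} y_i) is linear in a.
With a=0 it equals 247; the coefficient of a is -19 (from the two edges through Q).
So -19·a + 247 = 2·190 = 380 ⇒ a = -7.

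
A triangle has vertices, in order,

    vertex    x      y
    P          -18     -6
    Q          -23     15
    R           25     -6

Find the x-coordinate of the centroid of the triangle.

Apply Gauss's area formula. First the cross-terms c_i = x_i·y_{i+1} − x_{i+1}·y_i:
  -408, -237, -258  ⇒  2A = -903, A = -451.5.
Then Σ (x_i + x_{i+1})·c_i = 14448, so x̄ = 14448 / (6·(-451.5)) = -16/3.

-16/3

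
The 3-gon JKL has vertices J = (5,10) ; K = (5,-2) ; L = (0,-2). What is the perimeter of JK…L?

30

|JK| = √((0)² + (-12)²) = √144 = 12
|KL| = √((-5)² + (0)²) = √25 = 5
|LJ| = √((5)² + (12)²) = √169 = 13
Perimeter = 12 + 5 + 13 = 30.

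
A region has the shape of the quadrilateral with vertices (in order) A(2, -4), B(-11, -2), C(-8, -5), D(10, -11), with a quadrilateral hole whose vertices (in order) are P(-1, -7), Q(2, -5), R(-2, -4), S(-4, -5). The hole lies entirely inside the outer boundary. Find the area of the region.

46.5

Outer boundary:
Apply the shoelace formula: 2A = Σ (x_i·y_{i+1} − x_{i+1}·y_i), indices taken mod 4.
Cross-terms: -48, 39, 138, -18  ⇒  Σ = 111
Area = |Σ|/2 = 55.5.
Hole:
P→Q: (-1)(-5) − (2)(-7) = 19
Q→R: (2)(-4) − (-2)(-5) = -18
R→S: (-2)(-5) − (-4)(-4) = -6
S→P: (-4)(-7) − (-1)(-5) = 23
Σ = 18
Area = |Σ|/2 = 9.
Net area = 55.5 − 9 = 46.5.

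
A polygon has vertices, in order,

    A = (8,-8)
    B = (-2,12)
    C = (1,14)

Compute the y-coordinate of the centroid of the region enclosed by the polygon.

6

Apply the shoelace (surveyor's) formula. First the cross-terms c_i = x_i·y_{i+1} − x_{i+1}·y_i:
  80, -40, -120  ⇒  2A = -80, A = -40.
Then Σ (y_i + y_{i+1})·c_i = -1440, so ȳ = -1440 / (6·(-40)) = 6.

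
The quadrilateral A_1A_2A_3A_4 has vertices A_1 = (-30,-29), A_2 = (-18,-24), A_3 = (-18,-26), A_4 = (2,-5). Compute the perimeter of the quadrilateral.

|A_1A_2| = √((12)² + (5)²) = √169 = 13
|A_2A_3| = √((0)² + (-2)²) = √4 = 2
|A_3A_4| = √((20)² + (21)²) = √841 = 29
|A_4A_1| = √((-32)² + (-24)²) = √1600 = 40
Perimeter = 13 + 2 + 29 + 40 = 84.

84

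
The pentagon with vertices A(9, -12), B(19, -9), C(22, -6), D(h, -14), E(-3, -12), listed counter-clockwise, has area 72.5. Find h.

The doubled signed area Σ (x_i y_{i+1} − x_{i+1} y_i) is linear in h.
With h=0 it equals 25; the coefficient of h is -6 (from the two edges through D).
So -6·h + 25 = 2·72.5 = 145 ⇒ h = -20.

-20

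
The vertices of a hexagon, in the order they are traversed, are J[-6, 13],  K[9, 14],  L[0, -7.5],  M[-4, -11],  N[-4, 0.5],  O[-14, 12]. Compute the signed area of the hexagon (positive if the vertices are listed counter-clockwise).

-247.75

Apply the shoelace (surveyor's) formula: 2A = Σ (x_i·y_{i+1} − x_{i+1}·y_i), indices taken mod 6.
Cross-terms: -201, -67.5, -30, -46, -41, -110  ⇒  Σ = -495.5
Signed area = Σ/2 = -247.75 (negative ⇒ clockwise traversal).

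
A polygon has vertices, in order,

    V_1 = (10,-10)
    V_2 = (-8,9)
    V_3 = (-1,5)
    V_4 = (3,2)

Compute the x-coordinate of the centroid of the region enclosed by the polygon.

Apply Gauss's area formula. First the cross-terms c_i = x_i·y_{i+1} − x_{i+1}·y_i:
  10, -31, -17, -50  ⇒  2A = -88, A = -44.
Then Σ (x_i + x_{i+1})·c_i = -385, so x̄ = -385 / (6·(-44)) = 35/24.

35/24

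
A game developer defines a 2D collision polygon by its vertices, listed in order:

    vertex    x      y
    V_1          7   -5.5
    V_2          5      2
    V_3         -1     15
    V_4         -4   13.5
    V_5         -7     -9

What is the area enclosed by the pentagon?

198.5

V_1→V_2: (7)(2) − (5)(-5.5) = 41.5
V_2→V_3: (5)(15) − (-1)(2) = 77
V_3→V_4: (-1)(13.5) − (-4)(15) = 46.5
V_4→V_5: (-4)(-9) − (-7)(13.5) = 130.5
V_5→V_1: (-7)(-5.5) − (7)(-9) = 101.5
Σ = 397
Area = |Σ|/2 = 198.5.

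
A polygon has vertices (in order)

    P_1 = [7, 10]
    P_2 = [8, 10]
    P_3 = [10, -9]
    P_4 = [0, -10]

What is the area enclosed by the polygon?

Σ = (-10) + (-172) + (-100) + (70) = -212
Area = |Σ|/2 = 106.

106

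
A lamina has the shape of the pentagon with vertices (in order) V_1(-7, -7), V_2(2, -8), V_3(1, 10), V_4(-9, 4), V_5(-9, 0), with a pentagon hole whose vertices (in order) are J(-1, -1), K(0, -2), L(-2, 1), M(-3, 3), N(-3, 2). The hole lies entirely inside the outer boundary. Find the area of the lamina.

Outer boundary:
Σ = (70) + (28) + (94) + (36) + (63) = 291
Area = |Σ|/2 = 145.5.
Hole:
Apply Gauss's area formula: 2A = Σ (x_i·y_{i+1} − x_{i+1}·y_i), indices taken mod 5.
Cross-terms: 2, -4, -3, 3, 5  ⇒  Σ = 3
Area = |Σ|/2 = 1.5.
Net area = 145.5 − 1.5 = 144.

144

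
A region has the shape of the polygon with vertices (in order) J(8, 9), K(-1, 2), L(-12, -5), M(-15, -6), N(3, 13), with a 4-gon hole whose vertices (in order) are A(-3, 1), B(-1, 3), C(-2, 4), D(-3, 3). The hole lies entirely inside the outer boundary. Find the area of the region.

98.5

Outer boundary:
J→K: (8)(2) − (-1)(9) = 25
K→L: (-1)(-5) − (-12)(2) = 29
L→M: (-12)(-6) − (-15)(-5) = -3
M→N: (-15)(13) − (3)(-6) = -177
N→J: (3)(9) − (8)(13) = -77
Σ = -203
Area = |Σ|/2 = 101.5.
Hole:
A→B: (-3)(3) − (-1)(1) = -8
B→C: (-1)(4) − (-2)(3) = 2
C→D: (-2)(3) − (-3)(4) = 6
D→A: (-3)(1) − (-3)(3) = 6
Σ = 6
Area = |Σ|/2 = 3.
Net area = 101.5 − 3 = 98.5.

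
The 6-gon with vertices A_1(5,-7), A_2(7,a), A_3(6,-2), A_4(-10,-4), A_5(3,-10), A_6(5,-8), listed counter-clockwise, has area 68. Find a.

-2

Write out the shoelace sum; only the two edges meeting at A_2 involve a:
2·Area = [(5·a − 7·(-7)) + (7·(-2) − 6·a)] + 99
       = -1·a + 134 = 136
⇒ a = -2.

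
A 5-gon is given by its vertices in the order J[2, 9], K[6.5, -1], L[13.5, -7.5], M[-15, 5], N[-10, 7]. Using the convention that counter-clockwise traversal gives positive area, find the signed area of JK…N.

-149.875

Apply Gauss's area formula: 2A = Σ (x_i·y_{i+1} − x_{i+1}·y_i), indices taken mod 5.
Cross-terms: -60.5, -35.25, -45, -55, -104  ⇒  Σ = -299.75
Signed area = Σ/2 = -149.875 (negative ⇒ clockwise traversal).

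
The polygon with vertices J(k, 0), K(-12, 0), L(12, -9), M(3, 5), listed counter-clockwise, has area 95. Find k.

Write out the shoelace sum; only the two edges meeting at J involve k:
2·Area = [(3·0 − k·5) + (k·0 − (-12)·0)] + 195
       = -5·k + 195 = 190
⇒ k = 1.

1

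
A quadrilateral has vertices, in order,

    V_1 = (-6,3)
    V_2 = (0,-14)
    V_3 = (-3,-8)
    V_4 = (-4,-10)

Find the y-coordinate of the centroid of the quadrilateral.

Apply the surveyor's formula. First the cross-terms c_i = x_i·y_{i+1} − x_{i+1}·y_i:
  84, -42, -2, -72  ⇒  2A = -32, A = -16.
Then Σ (y_i + y_{i+1})·c_i = 540, so ȳ = 540 / (6·(-16)) = -5.625.

-5.625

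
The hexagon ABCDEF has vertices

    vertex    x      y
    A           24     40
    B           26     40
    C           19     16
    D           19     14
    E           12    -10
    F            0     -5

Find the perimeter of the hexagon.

|AB| = √((2)² + (0)²) = √4 = 2
|BC| = √((-7)² + (-24)²) = √625 = 25
|CD| = √((0)² + (-2)²) = √4 = 2
|DE| = √((-7)² + (-24)²) = √625 = 25
|EF| = √((-12)² + (5)²) = √169 = 13
|FA| = √((24)² + (45)²) = √2601 = 51
Perimeter = 2 + 25 + 2 + 25 + 13 + 51 = 118.

118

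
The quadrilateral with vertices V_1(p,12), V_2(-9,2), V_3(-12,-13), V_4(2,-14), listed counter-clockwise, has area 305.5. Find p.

9

Write out the shoelace sum; only the two edges meeting at V_1 involve p:
2·Area = [(2·12 − p·(-14)) + (p·2 − (-9)·12)] + 335
       = 16·p + 467 = 611
⇒ p = 9.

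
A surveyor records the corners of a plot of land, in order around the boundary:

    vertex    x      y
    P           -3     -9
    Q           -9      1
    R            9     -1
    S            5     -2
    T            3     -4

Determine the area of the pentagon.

75

Apply the surveyor's formula: 2A = Σ (x_i·y_{i+1} − x_{i+1}·y_i), indices taken mod 5.
Cross-terms: -84, 0, -13, -14, -39  ⇒  Σ = -150
Area = |Σ|/2 = 75.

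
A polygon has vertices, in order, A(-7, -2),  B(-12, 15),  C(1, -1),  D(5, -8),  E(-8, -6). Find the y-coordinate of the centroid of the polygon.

Apply Gauss's area formula. First the cross-terms c_i = x_i·y_{i+1} − x_{i+1}·y_i:
  -129, -3, -3, -94, -26  ⇒  2A = -255, A = -127.5.
Then Σ (y_i + y_{i+1})·c_i = -168, so ȳ = -168 / (6·(-127.5)) = 56/255.

56/255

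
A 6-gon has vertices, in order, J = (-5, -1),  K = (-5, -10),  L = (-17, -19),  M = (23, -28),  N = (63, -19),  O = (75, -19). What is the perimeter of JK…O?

200

|JK| = √((0)² + (-9)²) = √81 = 9
|KL| = √((-12)² + (-9)²) = √225 = 15
|LM| = √((40)² + (-9)²) = √1681 = 41
|MN| = √((40)² + (9)²) = √1681 = 41
|NO| = √((12)² + (0)²) = √144 = 12
|OJ| = √((-80)² + (18)²) = √6724 = 82
Perimeter = 9 + 15 + 41 + 41 + 12 + 82 = 200.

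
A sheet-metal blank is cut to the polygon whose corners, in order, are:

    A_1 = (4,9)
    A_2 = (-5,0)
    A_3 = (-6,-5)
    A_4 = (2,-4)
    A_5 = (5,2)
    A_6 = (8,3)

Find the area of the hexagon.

93.5

Apply Gauss's area formula: 2A = Σ (x_i·y_{i+1} − x_{i+1}·y_i), indices taken mod 6.
Cross-terms: 45, 25, 34, 24, -1, 60  ⇒  Σ = 187
Area = |Σ|/2 = 93.5.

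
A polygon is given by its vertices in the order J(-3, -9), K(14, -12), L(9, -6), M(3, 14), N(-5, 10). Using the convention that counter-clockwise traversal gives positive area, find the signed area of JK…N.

252.5

Apply Gauss's area formula: 2A = Σ (x_i·y_{i+1} − x_{i+1}·y_i), indices taken mod 5.
J→K: (-3)(-12) − (14)(-9) = 162
K→L: (14)(-6) − (9)(-12) = 24
L→M: (9)(14) − (3)(-6) = 144
M→N: (3)(10) − (-5)(14) = 100
N→J: (-5)(-9) − (-3)(10) = 75
Σ = 505
Signed area = Σ/2 = 252.5 (positive ⇒ counter-clockwise traversal).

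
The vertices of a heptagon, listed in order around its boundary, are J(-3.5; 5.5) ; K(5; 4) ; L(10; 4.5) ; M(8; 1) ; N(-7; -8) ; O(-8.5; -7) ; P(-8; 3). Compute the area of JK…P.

138

Σ = (-41.5) + (-17.5) + (-26) + (-57) + (-19) + (-81.5) + (-33.5) = -276
Area = |Σ|/2 = 138.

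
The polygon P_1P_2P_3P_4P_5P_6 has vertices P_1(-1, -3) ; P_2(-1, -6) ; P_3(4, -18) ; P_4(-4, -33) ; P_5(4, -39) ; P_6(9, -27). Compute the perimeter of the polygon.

|P_1P_2| = √((0)² + (-3)²) = √9 = 3
|P_2P_3| = √((5)² + (-12)²) = √169 = 13
|P_3P_4| = √((-8)² + (-15)²) = √289 = 17
|P_4P_5| = √((8)² + (-6)²) = √100 = 10
|P_5P_6| = √((5)² + (12)²) = √169 = 13
|P_6P_1| = √((-10)² + (24)²) = √676 = 26
Perimeter = 3 + 13 + 17 + 10 + 13 + 26 = 82.

82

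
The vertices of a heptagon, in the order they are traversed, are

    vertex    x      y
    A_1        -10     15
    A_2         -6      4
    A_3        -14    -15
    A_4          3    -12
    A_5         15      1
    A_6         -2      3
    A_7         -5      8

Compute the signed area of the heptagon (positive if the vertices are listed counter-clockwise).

Σ = (50) + (146) + (213) + (183) + (47) + (-1) + (5) = 643
Signed area = Σ/2 = 321.5 (positive ⇒ counter-clockwise traversal).

321.5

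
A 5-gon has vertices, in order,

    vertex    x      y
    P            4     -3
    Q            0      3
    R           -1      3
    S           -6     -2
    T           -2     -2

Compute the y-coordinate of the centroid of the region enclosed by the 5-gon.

Apply the shoelace (surveyor's) formula. First the cross-terms c_i = x_i·y_{i+1} − x_{i+1}·y_i:
  12, 3, 20, 8, 14  ⇒  2A = 57, A = 28.5.
Then Σ (y_i + y_{i+1})·c_i = -64, so ȳ = -64 / (6·28.5) = -64/171.

-64/171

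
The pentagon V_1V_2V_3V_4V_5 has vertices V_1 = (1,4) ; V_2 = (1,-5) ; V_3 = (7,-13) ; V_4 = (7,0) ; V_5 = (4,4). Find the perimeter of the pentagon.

40

|V_1V_2| = √((0)² + (-9)²) = √81 = 9
|V_2V_3| = √((6)² + (-8)²) = √100 = 10
|V_3V_4| = √((0)² + (13)²) = √169 = 13
|V_4V_5| = √((-3)² + (4)²) = √25 = 5
|V_5V_1| = √((-3)² + (0)²) = √9 = 3
Perimeter = 9 + 10 + 13 + 5 + 3 = 40.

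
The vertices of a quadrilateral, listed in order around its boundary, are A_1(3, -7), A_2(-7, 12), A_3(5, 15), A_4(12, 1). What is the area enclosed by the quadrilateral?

Apply the surveyor's formula: 2A = Σ (x_i·y_{i+1} − x_{i+1}·y_i), indices taken mod 4.
Σ = (-13) + (-165) + (-175) + (-87) = -440
Area = |Σ|/2 = 220.

220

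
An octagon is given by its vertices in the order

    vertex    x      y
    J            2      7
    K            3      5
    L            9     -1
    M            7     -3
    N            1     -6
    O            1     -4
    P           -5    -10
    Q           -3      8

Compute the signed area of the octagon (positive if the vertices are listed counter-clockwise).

Apply the shoelace (surveyor's) formula: 2A = Σ (x_i·y_{i+1} − x_{i+1}·y_i), indices taken mod 8.
J→K: (2)(5) − (3)(7) = -11
K→L: (3)(-1) − (9)(5) = -48
L→M: (9)(-3) − (7)(-1) = -20
M→N: (7)(-6) − (1)(-3) = -39
N→O: (1)(-4) − (1)(-6) = 2
O→P: (1)(-10) − (-5)(-4) = -30
P→Q: (-5)(8) − (-3)(-10) = -70
Q→J: (-3)(7) − (2)(8) = -37
Σ = -253
Signed area = Σ/2 = -126.5 (negative ⇒ clockwise traversal).

-126.5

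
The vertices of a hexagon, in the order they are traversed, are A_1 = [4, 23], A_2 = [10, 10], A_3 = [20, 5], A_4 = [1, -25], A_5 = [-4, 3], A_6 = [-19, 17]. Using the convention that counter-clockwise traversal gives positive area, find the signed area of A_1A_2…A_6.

Apply the shoelace formula: 2A = Σ (x_i·y_{i+1} − x_{i+1}·y_i), indices taken mod 6.
Cross-terms: -190, -150, -505, -97, -11, -505  ⇒  Σ = -1458
Signed area = Σ/2 = -729 (negative ⇒ clockwise traversal).

-729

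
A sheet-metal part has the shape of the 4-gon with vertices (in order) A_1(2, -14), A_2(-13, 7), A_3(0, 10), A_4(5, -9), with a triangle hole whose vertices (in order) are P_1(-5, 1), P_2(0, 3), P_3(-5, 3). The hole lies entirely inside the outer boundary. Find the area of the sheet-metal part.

195

Outer boundary:
Apply the shoelace formula: 2A = Σ (x_i·y_{i+1} − x_{i+1}·y_i), indices taken mod 4.
A_1→A_2: (2)(7) − (-13)(-14) = -168
A_2→A_3: (-13)(10) − (0)(7) = -130
A_3→A_4: (0)(-9) − (5)(10) = -50
A_4→A_1: (5)(-14) − (2)(-9) = -52
Σ = -400
Area = |Σ|/2 = 200.
Hole:
Σ = (-15) + (15) + (10) = 10
Area = |Σ|/2 = 5.
Net area = 200 − 5 = 195.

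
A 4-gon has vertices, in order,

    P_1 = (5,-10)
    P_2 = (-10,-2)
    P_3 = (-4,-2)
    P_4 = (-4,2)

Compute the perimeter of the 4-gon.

|P_1P_2| = √((-15)² + (8)²) = √289 = 17
|P_2P_3| = √((6)² + (0)²) = √36 = 6
|P_3P_4| = √((0)² + (4)²) = √16 = 4
|P_4P_1| = √((9)² + (-12)²) = √225 = 15
Perimeter = 17 + 6 + 4 + 15 = 42.

42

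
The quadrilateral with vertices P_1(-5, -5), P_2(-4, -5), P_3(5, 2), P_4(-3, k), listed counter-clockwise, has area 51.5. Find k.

The doubled signed area Σ (x_i y_{i+1} − x_{i+1} y_i) is linear in k.
With k=0 it equals 43; the coefficient of k is 10 (from the two edges through P_4).
So 10·k + 43 = 2·51.5 = 103 ⇒ k = 6.

6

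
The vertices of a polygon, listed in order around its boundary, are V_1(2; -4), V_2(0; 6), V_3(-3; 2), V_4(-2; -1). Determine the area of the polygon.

Apply Gauss's area formula: 2A = Σ (x_i·y_{i+1} − x_{i+1}·y_i), indices taken mod 4.
Σ = (12) + (18) + (7) + (10) = 47
Area = |Σ|/2 = 23.5.

23.5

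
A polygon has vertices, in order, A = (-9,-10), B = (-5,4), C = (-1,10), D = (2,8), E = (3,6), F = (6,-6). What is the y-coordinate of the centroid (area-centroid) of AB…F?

-256/255

Apply the surveyor's formula. First the cross-terms c_i = x_i·y_{i+1} − x_{i+1}·y_i:
  -86, -46, -28, -12, -54, -114  ⇒  2A = -340, A = -170.
Then Σ (y_i + y_{i+1})·c_i = 1024, so ȳ = 1024 / (6·(-170)) = -256/255.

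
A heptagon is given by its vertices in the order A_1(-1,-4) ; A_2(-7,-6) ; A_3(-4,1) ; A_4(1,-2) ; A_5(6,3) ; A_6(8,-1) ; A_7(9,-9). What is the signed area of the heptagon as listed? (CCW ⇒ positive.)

Σ = (-22) + (-31) + (7) + (15) + (-30) + (-63) + (-45) = -169
Signed area = Σ/2 = -84.5 (negative ⇒ clockwise traversal).

-84.5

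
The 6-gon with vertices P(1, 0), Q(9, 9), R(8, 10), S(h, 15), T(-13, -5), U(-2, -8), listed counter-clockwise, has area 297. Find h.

The doubled signed area Σ (x_i y_{i+1} − x_{i+1} y_i) is linear in h.
With h=0 it equals 444; the coefficient of h is -15 (from the two edges through S).
So -15·h + 444 = 2·297 = 594 ⇒ h = -10.

-10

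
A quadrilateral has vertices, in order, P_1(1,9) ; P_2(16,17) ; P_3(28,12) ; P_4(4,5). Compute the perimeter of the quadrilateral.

|P_1P_2| = √((15)² + (8)²) = √289 = 17
|P_2P_3| = √((12)² + (-5)²) = √169 = 13
|P_3P_4| = √((-24)² + (-7)²) = √625 = 25
|P_4P_1| = √((-3)² + (4)²) = √25 = 5
Perimeter = 17 + 13 + 25 + 5 = 60.

60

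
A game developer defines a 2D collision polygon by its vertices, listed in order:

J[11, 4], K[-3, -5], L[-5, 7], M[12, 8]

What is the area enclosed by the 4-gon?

126.5

Apply the surveyor's formula: 2A = Σ (x_i·y_{i+1} − x_{i+1}·y_i), indices taken mod 4.
Σ = (-43) + (-46) + (-124) + (-40) = -253
Area = |Σ|/2 = 126.5.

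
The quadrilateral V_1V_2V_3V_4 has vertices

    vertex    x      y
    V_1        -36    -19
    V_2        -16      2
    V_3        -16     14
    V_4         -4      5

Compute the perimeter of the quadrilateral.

96

|V_1V_2| = √((20)² + (21)²) = √841 = 29
|V_2V_3| = √((0)² + (12)²) = √144 = 12
|V_3V_4| = √((12)² + (-9)²) = √225 = 15
|V_4V_1| = √((-32)² + (-24)²) = √1600 = 40
Perimeter = 29 + 12 + 15 + 40 = 96.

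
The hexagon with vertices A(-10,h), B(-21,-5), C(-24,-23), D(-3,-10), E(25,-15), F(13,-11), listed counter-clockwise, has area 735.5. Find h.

Write out the shoelace sum; only the two edges meeting at A involve h:
2·Area = [(13·h − (-10)·(-11)) + ((-10)·(-5) − (-21)·h)] + 749
       = 34·h + 689 = 1471
⇒ h = 23.

23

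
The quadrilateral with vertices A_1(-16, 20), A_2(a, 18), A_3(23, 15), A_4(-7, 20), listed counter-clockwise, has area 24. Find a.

-1

The doubled signed area Σ (x_i y_{i+1} − x_{i+1} y_i) is linear in a.
With a=0 it equals 43; the coefficient of a is -5 (from the two edges through A_2).
So -5·a + 43 = 2·24 = 48 ⇒ a = -1.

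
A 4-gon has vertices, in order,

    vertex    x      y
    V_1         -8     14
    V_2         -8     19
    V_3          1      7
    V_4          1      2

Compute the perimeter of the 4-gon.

|V_1V_2| = √((0)² + (5)²) = √25 = 5
|V_2V_3| = √((9)² + (-12)²) = √225 = 15
|V_3V_4| = √((0)² + (-5)²) = √25 = 5
|V_4V_1| = √((-9)² + (12)²) = √225 = 15
Perimeter = 5 + 15 + 5 + 15 = 40.

40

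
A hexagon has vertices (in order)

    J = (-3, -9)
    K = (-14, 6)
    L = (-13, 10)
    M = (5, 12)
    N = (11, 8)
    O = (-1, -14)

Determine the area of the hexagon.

341.5

Σ = (-144) + (-62) + (-206) + (-92) + (-146) + (-33) = -683
Area = |Σ|/2 = 341.5.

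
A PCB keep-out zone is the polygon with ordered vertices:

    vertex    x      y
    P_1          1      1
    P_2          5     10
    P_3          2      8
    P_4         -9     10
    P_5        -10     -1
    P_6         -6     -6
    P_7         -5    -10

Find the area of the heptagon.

Apply the shoelace (surveyor's) formula: 2A = Σ (x_i·y_{i+1} − x_{i+1}·y_i), indices taken mod 7.
Σ = (5) + (20) + (92) + (109) + (54) + (30) + (5) = 315
Area = |Σ|/2 = 157.5.

157.5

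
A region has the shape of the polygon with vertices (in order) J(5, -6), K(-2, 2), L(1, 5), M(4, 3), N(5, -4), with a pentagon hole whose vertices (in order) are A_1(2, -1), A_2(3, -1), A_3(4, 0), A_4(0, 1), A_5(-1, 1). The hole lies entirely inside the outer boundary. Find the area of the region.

31.5

Outer boundary:
Apply Gauss's area formula: 2A = Σ (x_i·y_{i+1} − x_{i+1}·y_i), indices taken mod 5.
Σ = (-2) + (-12) + (-17) + (-31) + (-10) = -72
Area = |Σ|/2 = 36.
Hole:
Apply the surveyor's formula: 2A = Σ (x_i·y_{i+1} − x_{i+1}·y_i), indices taken mod 5.
Cross-terms: 1, 4, 4, 1, -1  ⇒  Σ = 9
Area = |Σ|/2 = 4.5.
Net area = 36 − 4.5 = 31.5.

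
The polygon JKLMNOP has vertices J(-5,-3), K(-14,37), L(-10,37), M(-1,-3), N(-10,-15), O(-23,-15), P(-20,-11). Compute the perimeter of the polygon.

136

|JK| = √((-9)² + (40)²) = √1681 = 41
|KL| = √((4)² + (0)²) = √16 = 4
|LM| = √((9)² + (-40)²) = √1681 = 41
|MN| = √((-9)² + (-12)²) = √225 = 15
|NO| = √((-13)² + (0)²) = √169 = 13
|OP| = √((3)² + (4)²) = √25 = 5
|PJ| = √((15)² + (8)²) = √289 = 17
Perimeter = 41 + 4 + 41 + 15 + 13 + 5 + 17 = 136.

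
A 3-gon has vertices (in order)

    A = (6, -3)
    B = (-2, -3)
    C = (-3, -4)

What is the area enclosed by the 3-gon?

4

Apply Gauss's area formula: 2A = Σ (x_i·y_{i+1} − x_{i+1}·y_i), indices taken mod 3.
Cross-terms: -24, -1, 33  ⇒  Σ = 8
Area = |Σ|/2 = 4.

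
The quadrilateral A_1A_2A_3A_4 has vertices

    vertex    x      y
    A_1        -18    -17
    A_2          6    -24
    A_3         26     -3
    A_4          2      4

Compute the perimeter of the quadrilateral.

|A_1A_2| = √((24)² + (-7)²) = √625 = 25
|A_2A_3| = √((20)² + (21)²) = √841 = 29
|A_3A_4| = √((-24)² + (7)²) = √625 = 25
|A_4A_1| = √((-20)² + (-21)²) = √841 = 29
Perimeter = 25 + 29 + 25 + 29 = 108.

108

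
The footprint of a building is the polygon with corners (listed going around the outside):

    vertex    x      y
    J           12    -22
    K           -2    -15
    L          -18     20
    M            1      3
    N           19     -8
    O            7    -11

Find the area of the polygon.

424

Apply the surveyor's formula: 2A = Σ (x_i·y_{i+1} − x_{i+1}·y_i), indices taken mod 6.
J→K: (12)(-15) − (-2)(-22) = -224
K→L: (-2)(20) − (-18)(-15) = -310
L→M: (-18)(3) − (1)(20) = -74
M→N: (1)(-8) − (19)(3) = -65
N→O: (19)(-11) − (7)(-8) = -153
O→J: (7)(-22) − (12)(-11) = -22
Σ = -848
Area = |Σ|/2 = 424.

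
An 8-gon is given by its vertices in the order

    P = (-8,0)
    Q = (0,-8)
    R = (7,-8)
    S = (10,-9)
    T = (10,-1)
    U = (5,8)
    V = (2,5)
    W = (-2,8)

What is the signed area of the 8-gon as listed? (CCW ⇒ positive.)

Cross-terms: 64, 56, 17, 80, 85, 9, 26, 64  ⇒  Σ = 401
Signed area = Σ/2 = 200.5 (positive ⇒ counter-clockwise traversal).

200.5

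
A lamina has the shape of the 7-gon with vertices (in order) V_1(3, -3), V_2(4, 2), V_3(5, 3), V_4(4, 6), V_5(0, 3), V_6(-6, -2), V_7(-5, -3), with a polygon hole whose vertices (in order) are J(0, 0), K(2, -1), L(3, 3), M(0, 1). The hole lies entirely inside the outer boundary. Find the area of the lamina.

44

Outer boundary:
Σ = (18) + (2) + (18) + (12) + (18) + (8) + (24) = 100
Area = |Σ|/2 = 50.
Hole:
Apply Gauss's area formula: 2A = Σ (x_i·y_{i+1} − x_{i+1}·y_i), indices taken mod 4.
Σ = (0) + (9) + (3) + (0) = 12
Area = |Σ|/2 = 6.
Net area = 50 − 6 = 44.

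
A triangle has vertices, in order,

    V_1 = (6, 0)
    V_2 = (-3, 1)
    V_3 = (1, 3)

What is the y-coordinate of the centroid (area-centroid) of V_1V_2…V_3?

4/3

Apply the surveyor's formula. First the cross-terms c_i = x_i·y_{i+1} − x_{i+1}·y_i:
  6, -10, -18  ⇒  2A = -22, A = -11.
Then Σ (y_i + y_{i+1})·c_i = -88, so ȳ = -88 / (6·(-11)) = 4/3.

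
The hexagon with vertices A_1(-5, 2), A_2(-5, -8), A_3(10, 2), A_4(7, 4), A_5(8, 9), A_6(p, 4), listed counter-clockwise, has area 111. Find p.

1

Write out the shoelace sum; only the two edges meeting at A_6 involve p:
2·Area = [(8·4 − p·9) + (p·2 − (-5)·4)] + 177
       = -7·p + 229 = 222
⇒ p = 1.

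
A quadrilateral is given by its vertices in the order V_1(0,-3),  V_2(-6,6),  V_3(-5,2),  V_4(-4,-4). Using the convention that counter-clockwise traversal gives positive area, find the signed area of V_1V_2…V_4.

20

Apply Gauss's area formula: 2A = Σ (x_i·y_{i+1} − x_{i+1}·y_i), indices taken mod 4.
Σ = (-18) + (18) + (28) + (12) = 40
Signed area = Σ/2 = 20 (positive ⇒ counter-clockwise traversal).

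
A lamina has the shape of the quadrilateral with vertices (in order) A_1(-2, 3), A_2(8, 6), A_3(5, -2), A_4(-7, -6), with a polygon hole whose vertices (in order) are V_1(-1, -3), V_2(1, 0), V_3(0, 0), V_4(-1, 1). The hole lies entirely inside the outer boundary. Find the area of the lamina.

Outer boundary:
Σ = (-36) + (-46) + (-44) + (-33) = -159
Area = |Σ|/2 = 79.5.
Hole:
Apply the shoelace formula: 2A = Σ (x_i·y_{i+1} − x_{i+1}·y_i), indices taken mod 4.
Σ = (3) + (0) + (0) + (4) = 7
Area = |Σ|/2 = 3.5.
Net area = 79.5 − 3.5 = 76.

76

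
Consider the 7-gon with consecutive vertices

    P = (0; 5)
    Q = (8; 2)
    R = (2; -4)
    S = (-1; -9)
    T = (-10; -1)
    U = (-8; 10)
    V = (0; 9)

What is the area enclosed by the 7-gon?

183.5

Cross-terms: -40, -36, -22, -89, -108, -72, 0  ⇒  Σ = -367
Area = |Σ|/2 = 183.5.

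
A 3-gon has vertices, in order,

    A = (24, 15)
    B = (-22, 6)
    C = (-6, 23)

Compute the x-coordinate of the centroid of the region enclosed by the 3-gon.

Apply the shoelace formula. First the cross-terms c_i = x_i·y_{i+1} − x_{i+1}·y_i:
  474, -470, -642  ⇒  2A = -638, A = -319.
Then Σ (x_i + x_{i+1})·c_i = 2552, so x̄ = 2552 / (6·(-319)) = -4/3.

-4/3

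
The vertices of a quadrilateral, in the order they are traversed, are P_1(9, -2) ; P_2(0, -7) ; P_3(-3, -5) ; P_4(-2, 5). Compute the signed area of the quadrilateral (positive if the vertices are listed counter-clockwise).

-75

Apply the shoelace formula: 2A = Σ (x_i·y_{i+1} − x_{i+1}·y_i), indices taken mod 4.
Σ = (-63) + (-21) + (-25) + (-41) = -150
Signed area = Σ/2 = -75 (negative ⇒ clockwise traversal).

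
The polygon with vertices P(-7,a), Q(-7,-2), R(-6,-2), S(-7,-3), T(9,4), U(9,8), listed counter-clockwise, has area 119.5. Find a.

Write out the shoelace sum; only the two edges meeting at P involve a:
2·Area = [(9·a − (-7)·8) + ((-7)·(-2) − (-7)·a)] + 41
       = 16·a + 111 = 239
⇒ a = 8.

8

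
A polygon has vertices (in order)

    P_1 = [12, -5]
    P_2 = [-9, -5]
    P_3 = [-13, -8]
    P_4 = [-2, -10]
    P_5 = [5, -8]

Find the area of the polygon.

76.5

Σ = (-105) + (7) + (114) + (66) + (71) = 153
Area = |Σ|/2 = 76.5.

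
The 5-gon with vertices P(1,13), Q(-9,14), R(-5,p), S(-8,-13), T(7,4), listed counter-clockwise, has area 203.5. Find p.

The doubled signed area Σ (x_i y_{i+1} − x_{i+1} y_i) is linear in p.
With p=0 it equals 412; the coefficient of p is -1 (from the two edges through R).
So -1·p + 412 = 2·203.5 = 407 ⇒ p = 5.

5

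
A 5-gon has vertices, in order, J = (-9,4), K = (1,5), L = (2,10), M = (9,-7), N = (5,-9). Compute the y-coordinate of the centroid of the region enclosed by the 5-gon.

-24/65

Apply the shoelace formula. First the cross-terms c_i = x_i·y_{i+1} − x_{i+1}·y_i:
  -49, 0, -104, -46, -61  ⇒  2A = -260, A = -130.
Then Σ (y_i + y_{i+1})·c_i = 288, so ȳ = 288 / (6·(-130)) = -24/65.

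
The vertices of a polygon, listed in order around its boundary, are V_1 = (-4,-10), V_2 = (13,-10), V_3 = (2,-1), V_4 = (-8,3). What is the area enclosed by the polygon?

Cross-terms: 170, 7, -2, 92  ⇒  Σ = 267
Area = |Σ|/2 = 133.5.

133.5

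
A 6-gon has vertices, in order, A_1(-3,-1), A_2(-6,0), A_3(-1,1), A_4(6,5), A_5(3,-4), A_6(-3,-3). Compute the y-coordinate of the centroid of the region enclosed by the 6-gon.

-22/89

Apply the shoelace (surveyor's) formula. First the cross-terms c_i = x_i·y_{i+1} − x_{i+1}·y_i:
  -6, -6, -11, -39, -21, -6  ⇒  2A = -89, A = -44.5.
Then Σ (y_i + y_{i+1})·c_i = 66, so ȳ = 66 / (6·(-44.5)) = -22/89.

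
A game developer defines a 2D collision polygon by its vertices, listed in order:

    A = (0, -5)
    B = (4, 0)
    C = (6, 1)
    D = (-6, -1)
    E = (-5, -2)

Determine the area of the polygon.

Apply Gauss's area formula: 2A = Σ (x_i·y_{i+1} − x_{i+1}·y_i), indices taken mod 5.
A→B: (0)(0) − (4)(-5) = 20
B→C: (4)(1) − (6)(0) = 4
C→D: (6)(-1) − (-6)(1) = 0
D→E: (-6)(-2) − (-5)(-1) = 7
E→A: (-5)(-5) − (0)(-2) = 25
Σ = 56
Area = |Σ|/2 = 28.

28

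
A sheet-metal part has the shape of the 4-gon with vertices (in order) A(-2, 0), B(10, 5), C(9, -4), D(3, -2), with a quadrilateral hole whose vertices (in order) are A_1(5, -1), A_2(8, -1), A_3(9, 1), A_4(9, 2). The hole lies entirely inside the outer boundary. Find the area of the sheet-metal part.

47.5

Outer boundary:
Apply the shoelace formula: 2A = Σ (x_i·y_{i+1} − x_{i+1}·y_i), indices taken mod 4.
Cross-terms: -10, -85, -6, -4  ⇒  Σ = -105
Area = |Σ|/2 = 52.5.
Hole:
Apply the shoelace formula: 2A = Σ (x_i·y_{i+1} − x_{i+1}·y_i), indices taken mod 4.
Cross-terms: 3, 17, 9, -19  ⇒  Σ = 10
Area = |Σ|/2 = 5.
Net area = 52.5 − 5 = 47.5.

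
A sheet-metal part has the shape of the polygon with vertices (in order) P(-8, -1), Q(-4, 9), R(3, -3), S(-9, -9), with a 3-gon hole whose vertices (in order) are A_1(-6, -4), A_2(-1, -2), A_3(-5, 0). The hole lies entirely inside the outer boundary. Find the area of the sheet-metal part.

95

Outer boundary:
Apply the shoelace formula: 2A = Σ (x_i·y_{i+1} − x_{i+1}·y_i), indices taken mod 4.
Σ = (-76) + (-15) + (-54) + (-63) = -208
Area = |Σ|/2 = 104.
Hole:
Apply the shoelace formula: 2A = Σ (x_i·y_{i+1} − x_{i+1}·y_i), indices taken mod 3.
Σ = (8) + (-10) + (20) = 18
Area = |Σ|/2 = 9.
Net area = 104 − 9 = 95.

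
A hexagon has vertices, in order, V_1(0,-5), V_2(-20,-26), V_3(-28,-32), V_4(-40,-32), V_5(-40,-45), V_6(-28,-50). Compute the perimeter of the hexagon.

|V_1V_2| = √((-20)² + (-21)²) = √841 = 29
|V_2V_3| = √((-8)² + (-6)²) = √100 = 10
|V_3V_4| = √((-12)² + (0)²) = √144 = 12
|V_4V_5| = √((0)² + (-13)²) = √169 = 13
|V_5V_6| = √((12)² + (-5)²) = √169 = 13
|V_6V_1| = √((28)² + (45)²) = √2809 = 53
Perimeter = 29 + 10 + 12 + 13 + 13 + 53 = 130.

130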